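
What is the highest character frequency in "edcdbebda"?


Input: edcdbebda
Character counts:
  'a': 1
  'b': 2
  'c': 1
  'd': 3
  'e': 2
Maximum frequency: 3

3


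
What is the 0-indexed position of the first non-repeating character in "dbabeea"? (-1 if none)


Input: dbabeea
Character frequencies:
  'a': 2
  'b': 2
  'd': 1
  'e': 2
Scanning left to right for freq == 1:
  Position 0 ('d'): unique! => answer = 0

0


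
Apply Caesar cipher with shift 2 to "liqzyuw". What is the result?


Caesar cipher: shift "liqzyuw" by 2
  'l' (pos 11) + 2 = pos 13 = 'n'
  'i' (pos 8) + 2 = pos 10 = 'k'
  'q' (pos 16) + 2 = pos 18 = 's'
  'z' (pos 25) + 2 = pos 1 = 'b'
  'y' (pos 24) + 2 = pos 0 = 'a'
  'u' (pos 20) + 2 = pos 22 = 'w'
  'w' (pos 22) + 2 = pos 24 = 'y'
Result: nksbawy

nksbawy


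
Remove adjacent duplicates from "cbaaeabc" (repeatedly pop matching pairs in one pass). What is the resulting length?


Input: cbaaeabc
Stack-based adjacent duplicate removal:
  Read 'c': push. Stack: c
  Read 'b': push. Stack: cb
  Read 'a': push. Stack: cba
  Read 'a': matches stack top 'a' => pop. Stack: cb
  Read 'e': push. Stack: cbe
  Read 'a': push. Stack: cbea
  Read 'b': push. Stack: cbeab
  Read 'c': push. Stack: cbeabc
Final stack: "cbeabc" (length 6)

6


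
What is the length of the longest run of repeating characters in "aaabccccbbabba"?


Input: "aaabccccbbabba"
Scanning for longest run:
  Position 1 ('a'): continues run of 'a', length=2
  Position 2 ('a'): continues run of 'a', length=3
  Position 3 ('b'): new char, reset run to 1
  Position 4 ('c'): new char, reset run to 1
  Position 5 ('c'): continues run of 'c', length=2
  Position 6 ('c'): continues run of 'c', length=3
  Position 7 ('c'): continues run of 'c', length=4
  Position 8 ('b'): new char, reset run to 1
  Position 9 ('b'): continues run of 'b', length=2
  Position 10 ('a'): new char, reset run to 1
  Position 11 ('b'): new char, reset run to 1
  Position 12 ('b'): continues run of 'b', length=2
  Position 13 ('a'): new char, reset run to 1
Longest run: 'c' with length 4

4


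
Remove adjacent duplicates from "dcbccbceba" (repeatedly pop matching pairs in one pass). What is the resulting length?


Input: dcbccbceba
Stack-based adjacent duplicate removal:
  Read 'd': push. Stack: d
  Read 'c': push. Stack: dc
  Read 'b': push. Stack: dcb
  Read 'c': push. Stack: dcbc
  Read 'c': matches stack top 'c' => pop. Stack: dcb
  Read 'b': matches stack top 'b' => pop. Stack: dc
  Read 'c': matches stack top 'c' => pop. Stack: d
  Read 'e': push. Stack: de
  Read 'b': push. Stack: deb
  Read 'a': push. Stack: deba
Final stack: "deba" (length 4)

4


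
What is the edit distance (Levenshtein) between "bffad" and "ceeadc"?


Computing edit distance: "bffad" -> "ceeadc"
DP table:
           c    e    e    a    d    c
      0    1    2    3    4    5    6
  b   1    1    2    3    4    5    6
  f   2    2    2    3    4    5    6
  f   3    3    3    3    4    5    6
  a   4    4    4    4    3    4    5
  d   5    5    5    5    4    3    4
Edit distance = dp[5][6] = 4

4


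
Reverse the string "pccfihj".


Input: pccfihj
Reading characters right to left:
  Position 6: 'j'
  Position 5: 'h'
  Position 4: 'i'
  Position 3: 'f'
  Position 2: 'c'
  Position 1: 'c'
  Position 0: 'p'
Reversed: jhifccp

jhifccp


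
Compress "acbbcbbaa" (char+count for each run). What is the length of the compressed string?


Input: acbbcbbaa
Runs:
  'a' x 1 => "a1"
  'c' x 1 => "c1"
  'b' x 2 => "b2"
  'c' x 1 => "c1"
  'b' x 2 => "b2"
  'a' x 2 => "a2"
Compressed: "a1c1b2c1b2a2"
Compressed length: 12

12


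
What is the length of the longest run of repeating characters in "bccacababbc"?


Input: "bccacababbc"
Scanning for longest run:
  Position 1 ('c'): new char, reset run to 1
  Position 2 ('c'): continues run of 'c', length=2
  Position 3 ('a'): new char, reset run to 1
  Position 4 ('c'): new char, reset run to 1
  Position 5 ('a'): new char, reset run to 1
  Position 6 ('b'): new char, reset run to 1
  Position 7 ('a'): new char, reset run to 1
  Position 8 ('b'): new char, reset run to 1
  Position 9 ('b'): continues run of 'b', length=2
  Position 10 ('c'): new char, reset run to 1
Longest run: 'c' with length 2

2


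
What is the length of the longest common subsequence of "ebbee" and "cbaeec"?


LCS of "ebbee" and "cbaeec"
DP table:
           c    b    a    e    e    c
      0    0    0    0    0    0    0
  e   0    0    0    0    1    1    1
  b   0    0    1    1    1    1    1
  b   0    0    1    1    1    1    1
  e   0    0    1    1    2    2    2
  e   0    0    1    1    2    3    3
LCS length = dp[5][6] = 3

3


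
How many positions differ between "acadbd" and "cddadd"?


Comparing "acadbd" and "cddadd" position by position:
  Position 0: 'a' vs 'c' => DIFFER
  Position 1: 'c' vs 'd' => DIFFER
  Position 2: 'a' vs 'd' => DIFFER
  Position 3: 'd' vs 'a' => DIFFER
  Position 4: 'b' vs 'd' => DIFFER
  Position 5: 'd' vs 'd' => same
Positions that differ: 5

5


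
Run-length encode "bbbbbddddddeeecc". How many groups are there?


Input: bbbbbddddddeeecc
Scanning for consecutive runs:
  Group 1: 'b' x 5 (positions 0-4)
  Group 2: 'd' x 6 (positions 5-10)
  Group 3: 'e' x 3 (positions 11-13)
  Group 4: 'c' x 2 (positions 14-15)
Total groups: 4

4


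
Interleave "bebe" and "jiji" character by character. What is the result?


Interleaving "bebe" and "jiji":
  Position 0: 'b' from first, 'j' from second => "bj"
  Position 1: 'e' from first, 'i' from second => "ei"
  Position 2: 'b' from first, 'j' from second => "bj"
  Position 3: 'e' from first, 'i' from second => "ei"
Result: bjeibjei

bjeibjei


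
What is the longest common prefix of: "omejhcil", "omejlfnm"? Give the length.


Words: omejhcil, omejlfnm
  Position 0: all 'o' => match
  Position 1: all 'm' => match
  Position 2: all 'e' => match
  Position 3: all 'j' => match
  Position 4: ('h', 'l') => mismatch, stop
LCP = "omej" (length 4)

4


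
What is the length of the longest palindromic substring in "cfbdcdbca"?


Input: "cfbdcdbca"
Checking substrings for palindromes:
  [2:7] "bdcdb" (len 5) => palindrome
  [3:6] "dcd" (len 3) => palindrome
Longest palindromic substring: "bdcdb" with length 5

5


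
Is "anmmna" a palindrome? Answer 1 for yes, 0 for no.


Input: anmmna
Reversed: anmmna
  Compare pos 0 ('a') with pos 5 ('a'): match
  Compare pos 1 ('n') with pos 4 ('n'): match
  Compare pos 2 ('m') with pos 3 ('m'): match
Result: palindrome

1


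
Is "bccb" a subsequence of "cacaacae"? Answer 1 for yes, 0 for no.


Check if "bccb" is a subsequence of "cacaacae"
Greedy scan:
  Position 0 ('c'): no match needed
  Position 1 ('a'): no match needed
  Position 2 ('c'): no match needed
  Position 3 ('a'): no match needed
  Position 4 ('a'): no match needed
  Position 5 ('c'): no match needed
  Position 6 ('a'): no match needed
  Position 7 ('e'): no match needed
Only matched 0/4 characters => not a subsequence

0


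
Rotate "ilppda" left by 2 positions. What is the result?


Input: "ilppda", rotate left by 2
First 2 characters: "il"
Remaining characters: "ppda"
Concatenate remaining + first: "ppda" + "il" = "ppdail"

ppdail


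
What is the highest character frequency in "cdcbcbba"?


Input: cdcbcbba
Character counts:
  'a': 1
  'b': 3
  'c': 3
  'd': 1
Maximum frequency: 3

3


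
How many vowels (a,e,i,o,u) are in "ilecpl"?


Input: ilecpl
Checking each character:
  'i' at position 0: vowel (running total: 1)
  'l' at position 1: consonant
  'e' at position 2: vowel (running total: 2)
  'c' at position 3: consonant
  'p' at position 4: consonant
  'l' at position 5: consonant
Total vowels: 2

2


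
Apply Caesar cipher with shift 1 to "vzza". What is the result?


Caesar cipher: shift "vzza" by 1
  'v' (pos 21) + 1 = pos 22 = 'w'
  'z' (pos 25) + 1 = pos 0 = 'a'
  'z' (pos 25) + 1 = pos 0 = 'a'
  'a' (pos 0) + 1 = pos 1 = 'b'
Result: waab

waab


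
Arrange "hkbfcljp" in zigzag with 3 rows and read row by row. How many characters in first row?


Zigzag "hkbfcljp" into 3 rows:
Placing characters:
  'h' => row 0
  'k' => row 1
  'b' => row 2
  'f' => row 1
  'c' => row 0
  'l' => row 1
  'j' => row 2
  'p' => row 1
Rows:
  Row 0: "hc"
  Row 1: "kflp"
  Row 2: "bj"
First row length: 2

2


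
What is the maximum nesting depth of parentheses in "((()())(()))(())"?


Input: "((()())(()))(())"
Tracking depth:
  Position 0 '(': depth becomes 1
  Position 1 '(': depth becomes 2
  Position 2 '(': depth becomes 3
  Position 3 ')': depth becomes 2
  Position 4 '(': depth becomes 3
  Position 5 ')': depth becomes 2
  Position 6 ')': depth becomes 1
  Position 7 '(': depth becomes 2
  Position 8 '(': depth becomes 3
  Position 9 ')': depth becomes 2
  Position 10 ')': depth becomes 1
  Position 11 ')': depth becomes 0
  Position 12 '(': depth becomes 1
  Position 13 '(': depth becomes 2
  Position 14 ')': depth becomes 1
  Position 15 ')': depth becomes 0
Maximum depth reached: 3

3


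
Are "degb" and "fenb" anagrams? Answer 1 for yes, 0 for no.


Strings: "degb", "fenb"
Sorted first:  bdeg
Sorted second: befn
Differ at position 1: 'd' vs 'e' => not anagrams

0


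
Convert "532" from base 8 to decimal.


Input: "532" in base 8
Positional expansion:
  Digit '5' (value 5) x 8^2 = 320
  Digit '3' (value 3) x 8^1 = 24
  Digit '2' (value 2) x 8^0 = 2
Sum = 346

346


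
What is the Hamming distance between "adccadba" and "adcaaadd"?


Comparing "adccadba" and "adcaaadd" position by position:
  Position 0: 'a' vs 'a' => same
  Position 1: 'd' vs 'd' => same
  Position 2: 'c' vs 'c' => same
  Position 3: 'c' vs 'a' => differ
  Position 4: 'a' vs 'a' => same
  Position 5: 'd' vs 'a' => differ
  Position 6: 'b' vs 'd' => differ
  Position 7: 'a' vs 'd' => differ
Total differences (Hamming distance): 4

4


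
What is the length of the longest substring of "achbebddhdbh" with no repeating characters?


Input: "achbebddhdbh"
Sliding window (track last position of each char):
  Position 0 ('a'): window [0,0] length 1 -- new best
  Position 1 ('c'): window [0,1] length 2 -- new best
  Position 2 ('h'): window [0,2] length 3 -- new best
  Position 3 ('b'): window [0,3] length 4 -- new best
  Position 4 ('e'): window [0,4] length 5 -- new best
  Position 5 ('b'): repeat (last at 3), move window start to 4
  Position 5 ('b'): window [4,5] length 2
  Position 6 ('d'): window [4,6] length 3
  Position 7 ('d'): repeat (last at 6), move window start to 7
  Position 7 ('d'): window [7,7] length 1
  Position 8 ('h'): window [7,8] length 2
  Position 9 ('d'): repeat (last at 7), move window start to 8
  Position 9 ('d'): window [8,9] length 2
  Position 10 ('b'): window [8,10] length 3
  Position 11 ('h'): repeat (last at 8), move window start to 9
  Position 11 ('h'): window [9,11] length 3
Longest substring with no repeats: "achbe" with length 5

5


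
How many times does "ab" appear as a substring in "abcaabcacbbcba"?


Searching for "ab" in "abcaabcacbbcba"
Scanning each position:
  Position 0: "ab" => MATCH
  Position 1: "bc" => no
  Position 2: "ca" => no
  Position 3: "aa" => no
  Position 4: "ab" => MATCH
  Position 5: "bc" => no
  Position 6: "ca" => no
  Position 7: "ac" => no
  Position 8: "cb" => no
  Position 9: "bb" => no
  Position 10: "bc" => no
  Position 11: "cb" => no
  Position 12: "ba" => no
Total occurrences: 2

2


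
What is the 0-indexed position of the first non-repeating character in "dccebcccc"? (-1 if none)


Input: dccebcccc
Character frequencies:
  'b': 1
  'c': 6
  'd': 1
  'e': 1
Scanning left to right for freq == 1:
  Position 0 ('d'): unique! => answer = 0

0


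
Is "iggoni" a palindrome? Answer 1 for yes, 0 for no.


Input: iggoni
Reversed: inoggi
  Compare pos 0 ('i') with pos 5 ('i'): match
  Compare pos 1 ('g') with pos 4 ('n'): MISMATCH
  Compare pos 2 ('g') with pos 3 ('o'): MISMATCH
Result: not a palindrome

0


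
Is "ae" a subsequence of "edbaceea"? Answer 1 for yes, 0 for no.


Check if "ae" is a subsequence of "edbaceea"
Greedy scan:
  Position 0 ('e'): no match needed
  Position 1 ('d'): no match needed
  Position 2 ('b'): no match needed
  Position 3 ('a'): matches sub[0] = 'a'
  Position 4 ('c'): no match needed
  Position 5 ('e'): matches sub[1] = 'e'
  Position 6 ('e'): no match needed
  Position 7 ('a'): no match needed
All 2 characters matched => is a subsequence

1


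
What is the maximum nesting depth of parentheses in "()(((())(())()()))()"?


Input: "()(((())(())()()))()"
Tracking depth:
  Position 0 '(': depth becomes 1
  Position 1 ')': depth becomes 0
  Position 2 '(': depth becomes 1
  Position 3 '(': depth becomes 2
  Position 4 '(': depth becomes 3
  Position 5 '(': depth becomes 4
  Position 6 ')': depth becomes 3
  Position 7 ')': depth becomes 2
  Position 8 '(': depth becomes 3
  Position 9 '(': depth becomes 4
  Position 10 ')': depth becomes 3
  Position 11 ')': depth becomes 2
  Position 12 '(': depth becomes 3
  Position 13 ')': depth becomes 2
  Position 14 '(': depth becomes 3
  Position 15 ')': depth becomes 2
  Position 16 ')': depth becomes 1
  Position 17 ')': depth becomes 0
  Position 18 '(': depth becomes 1
  Position 19 ')': depth becomes 0
Maximum depth reached: 4

4


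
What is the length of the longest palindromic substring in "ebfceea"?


Input: "ebfceea"
Checking substrings for palindromes:
  [4:6] "ee" (len 2) => palindrome
Longest palindromic substring: "ee" with length 2

2


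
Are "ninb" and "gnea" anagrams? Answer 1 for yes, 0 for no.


Strings: "ninb", "gnea"
Sorted first:  binn
Sorted second: aegn
Differ at position 0: 'b' vs 'a' => not anagrams

0


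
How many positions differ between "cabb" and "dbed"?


Comparing "cabb" and "dbed" position by position:
  Position 0: 'c' vs 'd' => DIFFER
  Position 1: 'a' vs 'b' => DIFFER
  Position 2: 'b' vs 'e' => DIFFER
  Position 3: 'b' vs 'd' => DIFFER
Positions that differ: 4

4


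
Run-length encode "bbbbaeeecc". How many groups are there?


Input: bbbbaeeecc
Scanning for consecutive runs:
  Group 1: 'b' x 4 (positions 0-3)
  Group 2: 'a' x 1 (positions 4-4)
  Group 3: 'e' x 3 (positions 5-7)
  Group 4: 'c' x 2 (positions 8-9)
Total groups: 4

4


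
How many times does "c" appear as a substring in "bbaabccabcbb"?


Searching for "c" in "bbaabccabcbb"
Scanning each position:
  Position 0: "b" => no
  Position 1: "b" => no
  Position 2: "a" => no
  Position 3: "a" => no
  Position 4: "b" => no
  Position 5: "c" => MATCH
  Position 6: "c" => MATCH
  Position 7: "a" => no
  Position 8: "b" => no
  Position 9: "c" => MATCH
  Position 10: "b" => no
  Position 11: "b" => no
Total occurrences: 3

3


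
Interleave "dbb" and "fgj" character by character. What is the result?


Interleaving "dbb" and "fgj":
  Position 0: 'd' from first, 'f' from second => "df"
  Position 1: 'b' from first, 'g' from second => "bg"
  Position 2: 'b' from first, 'j' from second => "bj"
Result: dfbgbj

dfbgbj


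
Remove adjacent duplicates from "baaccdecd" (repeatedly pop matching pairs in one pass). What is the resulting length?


Input: baaccdecd
Stack-based adjacent duplicate removal:
  Read 'b': push. Stack: b
  Read 'a': push. Stack: ba
  Read 'a': matches stack top 'a' => pop. Stack: b
  Read 'c': push. Stack: bc
  Read 'c': matches stack top 'c' => pop. Stack: b
  Read 'd': push. Stack: bd
  Read 'e': push. Stack: bde
  Read 'c': push. Stack: bdec
  Read 'd': push. Stack: bdecd
Final stack: "bdecd" (length 5)

5


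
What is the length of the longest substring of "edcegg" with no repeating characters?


Input: "edcegg"
Sliding window (track last position of each char):
  Position 0 ('e'): window [0,0] length 1 -- new best
  Position 1 ('d'): window [0,1] length 2 -- new best
  Position 2 ('c'): window [0,2] length 3 -- new best
  Position 3 ('e'): repeat (last at 0), move window start to 1
  Position 3 ('e'): window [1,3] length 3
  Position 4 ('g'): window [1,4] length 4 -- new best
  Position 5 ('g'): repeat (last at 4), move window start to 5
  Position 5 ('g'): window [5,5] length 1
Longest substring with no repeats: "dceg" with length 4

4


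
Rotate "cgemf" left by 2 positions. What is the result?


Input: "cgemf", rotate left by 2
First 2 characters: "cg"
Remaining characters: "emf"
Concatenate remaining + first: "emf" + "cg" = "emfcg"

emfcg


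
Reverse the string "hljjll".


Input: hljjll
Reading characters right to left:
  Position 5: 'l'
  Position 4: 'l'
  Position 3: 'j'
  Position 2: 'j'
  Position 1: 'l'
  Position 0: 'h'
Reversed: lljjlh

lljjlh


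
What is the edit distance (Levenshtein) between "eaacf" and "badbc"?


Computing edit distance: "eaacf" -> "badbc"
DP table:
           b    a    d    b    c
      0    1    2    3    4    5
  e   1    1    2    3    4    5
  a   2    2    1    2    3    4
  a   3    3    2    2    3    4
  c   4    4    3    3    3    3
  f   5    5    4    4    4    4
Edit distance = dp[5][5] = 4

4


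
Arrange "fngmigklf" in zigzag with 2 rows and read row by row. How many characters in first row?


Zigzag "fngmigklf" into 2 rows:
Placing characters:
  'f' => row 0
  'n' => row 1
  'g' => row 0
  'm' => row 1
  'i' => row 0
  'g' => row 1
  'k' => row 0
  'l' => row 1
  'f' => row 0
Rows:
  Row 0: "fgikf"
  Row 1: "nmgl"
First row length: 5

5


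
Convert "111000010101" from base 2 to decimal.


Input: "111000010101" in base 2
Positional expansion:
  Digit '1' (value 1) x 2^11 = 2048
  Digit '1' (value 1) x 2^10 = 1024
  Digit '1' (value 1) x 2^9 = 512
  Digit '0' (value 0) x 2^8 = 0
  Digit '0' (value 0) x 2^7 = 0
  Digit '0' (value 0) x 2^6 = 0
  Digit '0' (value 0) x 2^5 = 0
  Digit '1' (value 1) x 2^4 = 16
  Digit '0' (value 0) x 2^3 = 0
  Digit '1' (value 1) x 2^2 = 4
  Digit '0' (value 0) x 2^1 = 0
  Digit '1' (value 1) x 2^0 = 1
Sum = 3605

3605


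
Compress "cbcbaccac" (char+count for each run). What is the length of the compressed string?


Input: cbcbaccac
Runs:
  'c' x 1 => "c1"
  'b' x 1 => "b1"
  'c' x 1 => "c1"
  'b' x 1 => "b1"
  'a' x 1 => "a1"
  'c' x 2 => "c2"
  'a' x 1 => "a1"
  'c' x 1 => "c1"
Compressed: "c1b1c1b1a1c2a1c1"
Compressed length: 16

16


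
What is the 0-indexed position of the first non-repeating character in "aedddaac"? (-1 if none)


Input: aedddaac
Character frequencies:
  'a': 3
  'c': 1
  'd': 3
  'e': 1
Scanning left to right for freq == 1:
  Position 0 ('a'): freq=3, skip
  Position 1 ('e'): unique! => answer = 1

1


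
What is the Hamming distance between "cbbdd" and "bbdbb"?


Comparing "cbbdd" and "bbdbb" position by position:
  Position 0: 'c' vs 'b' => differ
  Position 1: 'b' vs 'b' => same
  Position 2: 'b' vs 'd' => differ
  Position 3: 'd' vs 'b' => differ
  Position 4: 'd' vs 'b' => differ
Total differences (Hamming distance): 4

4


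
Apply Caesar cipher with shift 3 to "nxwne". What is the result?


Caesar cipher: shift "nxwne" by 3
  'n' (pos 13) + 3 = pos 16 = 'q'
  'x' (pos 23) + 3 = pos 0 = 'a'
  'w' (pos 22) + 3 = pos 25 = 'z'
  'n' (pos 13) + 3 = pos 16 = 'q'
  'e' (pos 4) + 3 = pos 7 = 'h'
Result: qazqh

qazqh


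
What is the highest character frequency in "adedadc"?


Input: adedadc
Character counts:
  'a': 2
  'c': 1
  'd': 3
  'e': 1
Maximum frequency: 3

3


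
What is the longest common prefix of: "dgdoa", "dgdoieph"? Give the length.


Words: dgdoa, dgdoieph
  Position 0: all 'd' => match
  Position 1: all 'g' => match
  Position 2: all 'd' => match
  Position 3: all 'o' => match
  Position 4: ('a', 'i') => mismatch, stop
LCP = "dgdo" (length 4)

4


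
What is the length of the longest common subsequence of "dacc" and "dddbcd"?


LCS of "dacc" and "dddbcd"
DP table:
           d    d    d    b    c    d
      0    0    0    0    0    0    0
  d   0    1    1    1    1    1    1
  a   0    1    1    1    1    1    1
  c   0    1    1    1    1    2    2
  c   0    1    1    1    1    2    2
LCS length = dp[4][6] = 2

2


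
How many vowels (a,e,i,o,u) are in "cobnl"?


Input: cobnl
Checking each character:
  'c' at position 0: consonant
  'o' at position 1: vowel (running total: 1)
  'b' at position 2: consonant
  'n' at position 3: consonant
  'l' at position 4: consonant
Total vowels: 1

1


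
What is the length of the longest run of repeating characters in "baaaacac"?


Input: "baaaacac"
Scanning for longest run:
  Position 1 ('a'): new char, reset run to 1
  Position 2 ('a'): continues run of 'a', length=2
  Position 3 ('a'): continues run of 'a', length=3
  Position 4 ('a'): continues run of 'a', length=4
  Position 5 ('c'): new char, reset run to 1
  Position 6 ('a'): new char, reset run to 1
  Position 7 ('c'): new char, reset run to 1
Longest run: 'a' with length 4

4


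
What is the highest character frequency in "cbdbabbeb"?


Input: cbdbabbeb
Character counts:
  'a': 1
  'b': 5
  'c': 1
  'd': 1
  'e': 1
Maximum frequency: 5

5


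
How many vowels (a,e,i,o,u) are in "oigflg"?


Input: oigflg
Checking each character:
  'o' at position 0: vowel (running total: 1)
  'i' at position 1: vowel (running total: 2)
  'g' at position 2: consonant
  'f' at position 3: consonant
  'l' at position 4: consonant
  'g' at position 5: consonant
Total vowels: 2

2


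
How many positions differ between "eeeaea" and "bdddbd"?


Comparing "eeeaea" and "bdddbd" position by position:
  Position 0: 'e' vs 'b' => DIFFER
  Position 1: 'e' vs 'd' => DIFFER
  Position 2: 'e' vs 'd' => DIFFER
  Position 3: 'a' vs 'd' => DIFFER
  Position 4: 'e' vs 'b' => DIFFER
  Position 5: 'a' vs 'd' => DIFFER
Positions that differ: 6

6


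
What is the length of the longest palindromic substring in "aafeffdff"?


Input: "aafeffdff"
Checking substrings for palindromes:
  [4:9] "ffdff" (len 5) => palindrome
  [2:5] "fef" (len 3) => palindrome
  [5:8] "fdf" (len 3) => palindrome
  [0:2] "aa" (len 2) => palindrome
  [4:6] "ff" (len 2) => palindrome
  [7:9] "ff" (len 2) => palindrome
Longest palindromic substring: "ffdff" with length 5

5


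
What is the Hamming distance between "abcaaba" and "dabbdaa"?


Comparing "abcaaba" and "dabbdaa" position by position:
  Position 0: 'a' vs 'd' => differ
  Position 1: 'b' vs 'a' => differ
  Position 2: 'c' vs 'b' => differ
  Position 3: 'a' vs 'b' => differ
  Position 4: 'a' vs 'd' => differ
  Position 5: 'b' vs 'a' => differ
  Position 6: 'a' vs 'a' => same
Total differences (Hamming distance): 6

6


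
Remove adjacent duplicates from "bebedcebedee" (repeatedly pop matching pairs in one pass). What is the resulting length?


Input: bebedcebedee
Stack-based adjacent duplicate removal:
  Read 'b': push. Stack: b
  Read 'e': push. Stack: be
  Read 'b': push. Stack: beb
  Read 'e': push. Stack: bebe
  Read 'd': push. Stack: bebed
  Read 'c': push. Stack: bebedc
  Read 'e': push. Stack: bebedce
  Read 'b': push. Stack: bebedceb
  Read 'e': push. Stack: bebedcebe
  Read 'd': push. Stack: bebedcebed
  Read 'e': push. Stack: bebedcebede
  Read 'e': matches stack top 'e' => pop. Stack: bebedcebed
Final stack: "bebedcebed" (length 10)

10


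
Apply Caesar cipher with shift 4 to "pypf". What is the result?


Caesar cipher: shift "pypf" by 4
  'p' (pos 15) + 4 = pos 19 = 't'
  'y' (pos 24) + 4 = pos 2 = 'c'
  'p' (pos 15) + 4 = pos 19 = 't'
  'f' (pos 5) + 4 = pos 9 = 'j'
Result: tctj

tctj


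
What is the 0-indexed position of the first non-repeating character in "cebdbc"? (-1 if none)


Input: cebdbc
Character frequencies:
  'b': 2
  'c': 2
  'd': 1
  'e': 1
Scanning left to right for freq == 1:
  Position 0 ('c'): freq=2, skip
  Position 1 ('e'): unique! => answer = 1

1


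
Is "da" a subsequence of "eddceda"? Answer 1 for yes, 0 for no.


Check if "da" is a subsequence of "eddceda"
Greedy scan:
  Position 0 ('e'): no match needed
  Position 1 ('d'): matches sub[0] = 'd'
  Position 2 ('d'): no match needed
  Position 3 ('c'): no match needed
  Position 4 ('e'): no match needed
  Position 5 ('d'): no match needed
  Position 6 ('a'): matches sub[1] = 'a'
All 2 characters matched => is a subsequence

1


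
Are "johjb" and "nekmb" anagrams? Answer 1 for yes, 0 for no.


Strings: "johjb", "nekmb"
Sorted first:  bhjjo
Sorted second: bekmn
Differ at position 1: 'h' vs 'e' => not anagrams

0


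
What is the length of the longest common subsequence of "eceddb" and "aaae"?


LCS of "eceddb" and "aaae"
DP table:
           a    a    a    e
      0    0    0    0    0
  e   0    0    0    0    1
  c   0    0    0    0    1
  e   0    0    0    0    1
  d   0    0    0    0    1
  d   0    0    0    0    1
  b   0    0    0    0    1
LCS length = dp[6][4] = 1

1


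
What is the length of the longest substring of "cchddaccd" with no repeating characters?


Input: "cchddaccd"
Sliding window (track last position of each char):
  Position 0 ('c'): window [0,0] length 1 -- new best
  Position 1 ('c'): repeat (last at 0), move window start to 1
  Position 1 ('c'): window [1,1] length 1
  Position 2 ('h'): window [1,2] length 2 -- new best
  Position 3 ('d'): window [1,3] length 3 -- new best
  Position 4 ('d'): repeat (last at 3), move window start to 4
  Position 4 ('d'): window [4,4] length 1
  Position 5 ('a'): window [4,5] length 2
  Position 6 ('c'): window [4,6] length 3
  Position 7 ('c'): repeat (last at 6), move window start to 7
  Position 7 ('c'): window [7,7] length 1
  Position 8 ('d'): window [7,8] length 2
Longest substring with no repeats: "chd" with length 3

3


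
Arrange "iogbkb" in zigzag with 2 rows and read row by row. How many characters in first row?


Zigzag "iogbkb" into 2 rows:
Placing characters:
  'i' => row 0
  'o' => row 1
  'g' => row 0
  'b' => row 1
  'k' => row 0
  'b' => row 1
Rows:
  Row 0: "igk"
  Row 1: "obb"
First row length: 3

3


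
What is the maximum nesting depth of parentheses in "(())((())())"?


Input: "(())((())())"
Tracking depth:
  Position 0 '(': depth becomes 1
  Position 1 '(': depth becomes 2
  Position 2 ')': depth becomes 1
  Position 3 ')': depth becomes 0
  Position 4 '(': depth becomes 1
  Position 5 '(': depth becomes 2
  Position 6 '(': depth becomes 3
  Position 7 ')': depth becomes 2
  Position 8 ')': depth becomes 1
  Position 9 '(': depth becomes 2
  Position 10 ')': depth becomes 1
  Position 11 ')': depth becomes 0
Maximum depth reached: 3

3


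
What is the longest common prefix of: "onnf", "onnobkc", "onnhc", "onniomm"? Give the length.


Words: onnf, onnobkc, onnhc, onniomm
  Position 0: all 'o' => match
  Position 1: all 'n' => match
  Position 2: all 'n' => match
  Position 3: ('f', 'o', 'h', 'i') => mismatch, stop
LCP = "onn" (length 3)

3


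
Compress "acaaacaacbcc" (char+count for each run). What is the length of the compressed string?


Input: acaaacaacbcc
Runs:
  'a' x 1 => "a1"
  'c' x 1 => "c1"
  'a' x 3 => "a3"
  'c' x 1 => "c1"
  'a' x 2 => "a2"
  'c' x 1 => "c1"
  'b' x 1 => "b1"
  'c' x 2 => "c2"
Compressed: "a1c1a3c1a2c1b1c2"
Compressed length: 16

16


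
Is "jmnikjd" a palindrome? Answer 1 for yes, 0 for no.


Input: jmnikjd
Reversed: djkinmj
  Compare pos 0 ('j') with pos 6 ('d'): MISMATCH
  Compare pos 1 ('m') with pos 5 ('j'): MISMATCH
  Compare pos 2 ('n') with pos 4 ('k'): MISMATCH
Result: not a palindrome

0


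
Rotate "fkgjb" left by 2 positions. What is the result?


Input: "fkgjb", rotate left by 2
First 2 characters: "fk"
Remaining characters: "gjb"
Concatenate remaining + first: "gjb" + "fk" = "gjbfk"

gjbfk


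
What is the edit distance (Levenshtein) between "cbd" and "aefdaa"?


Computing edit distance: "cbd" -> "aefdaa"
DP table:
           a    e    f    d    a    a
      0    1    2    3    4    5    6
  c   1    1    2    3    4    5    6
  b   2    2    2    3    4    5    6
  d   3    3    3    3    3    4    5
Edit distance = dp[3][6] = 5

5


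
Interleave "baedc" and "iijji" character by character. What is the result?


Interleaving "baedc" and "iijji":
  Position 0: 'b' from first, 'i' from second => "bi"
  Position 1: 'a' from first, 'i' from second => "ai"
  Position 2: 'e' from first, 'j' from second => "ej"
  Position 3: 'd' from first, 'j' from second => "dj"
  Position 4: 'c' from first, 'i' from second => "ci"
Result: biaiejdjci

biaiejdjci


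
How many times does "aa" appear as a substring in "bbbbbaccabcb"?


Searching for "aa" in "bbbbbaccabcb"
Scanning each position:
  Position 0: "bb" => no
  Position 1: "bb" => no
  Position 2: "bb" => no
  Position 3: "bb" => no
  Position 4: "ba" => no
  Position 5: "ac" => no
  Position 6: "cc" => no
  Position 7: "ca" => no
  Position 8: "ab" => no
  Position 9: "bc" => no
  Position 10: "cb" => no
Total occurrences: 0

0


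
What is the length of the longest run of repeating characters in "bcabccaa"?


Input: "bcabccaa"
Scanning for longest run:
  Position 1 ('c'): new char, reset run to 1
  Position 2 ('a'): new char, reset run to 1
  Position 3 ('b'): new char, reset run to 1
  Position 4 ('c'): new char, reset run to 1
  Position 5 ('c'): continues run of 'c', length=2
  Position 6 ('a'): new char, reset run to 1
  Position 7 ('a'): continues run of 'a', length=2
Longest run: 'c' with length 2

2


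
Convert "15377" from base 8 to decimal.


Input: "15377" in base 8
Positional expansion:
  Digit '1' (value 1) x 8^4 = 4096
  Digit '5' (value 5) x 8^3 = 2560
  Digit '3' (value 3) x 8^2 = 192
  Digit '7' (value 7) x 8^1 = 56
  Digit '7' (value 7) x 8^0 = 7
Sum = 6911

6911


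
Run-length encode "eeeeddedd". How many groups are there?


Input: eeeeddedd
Scanning for consecutive runs:
  Group 1: 'e' x 4 (positions 0-3)
  Group 2: 'd' x 2 (positions 4-5)
  Group 3: 'e' x 1 (positions 6-6)
  Group 4: 'd' x 2 (positions 7-8)
Total groups: 4

4


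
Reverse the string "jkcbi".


Input: jkcbi
Reading characters right to left:
  Position 4: 'i'
  Position 3: 'b'
  Position 2: 'c'
  Position 1: 'k'
  Position 0: 'j'
Reversed: ibckj

ibckj


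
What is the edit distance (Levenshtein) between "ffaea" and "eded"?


Computing edit distance: "ffaea" -> "eded"
DP table:
           e    d    e    d
      0    1    2    3    4
  f   1    1    2    3    4
  f   2    2    2    3    4
  a   3    3    3    3    4
  e   4    3    4    3    4
  a   5    4    4    4    4
Edit distance = dp[5][4] = 4

4


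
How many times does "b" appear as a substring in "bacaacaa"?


Searching for "b" in "bacaacaa"
Scanning each position:
  Position 0: "b" => MATCH
  Position 1: "a" => no
  Position 2: "c" => no
  Position 3: "a" => no
  Position 4: "a" => no
  Position 5: "c" => no
  Position 6: "a" => no
  Position 7: "a" => no
Total occurrences: 1

1


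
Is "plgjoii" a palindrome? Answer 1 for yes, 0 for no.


Input: plgjoii
Reversed: iiojglp
  Compare pos 0 ('p') with pos 6 ('i'): MISMATCH
  Compare pos 1 ('l') with pos 5 ('i'): MISMATCH
  Compare pos 2 ('g') with pos 4 ('o'): MISMATCH
Result: not a palindrome

0


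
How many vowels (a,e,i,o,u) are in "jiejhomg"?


Input: jiejhomg
Checking each character:
  'j' at position 0: consonant
  'i' at position 1: vowel (running total: 1)
  'e' at position 2: vowel (running total: 2)
  'j' at position 3: consonant
  'h' at position 4: consonant
  'o' at position 5: vowel (running total: 3)
  'm' at position 6: consonant
  'g' at position 7: consonant
Total vowels: 3

3


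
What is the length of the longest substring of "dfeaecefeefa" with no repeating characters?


Input: "dfeaecefeefa"
Sliding window (track last position of each char):
  Position 0 ('d'): window [0,0] length 1 -- new best
  Position 1 ('f'): window [0,1] length 2 -- new best
  Position 2 ('e'): window [0,2] length 3 -- new best
  Position 3 ('a'): window [0,3] length 4 -- new best
  Position 4 ('e'): repeat (last at 2), move window start to 3
  Position 4 ('e'): window [3,4] length 2
  Position 5 ('c'): window [3,5] length 3
  Position 6 ('e'): repeat (last at 4), move window start to 5
  Position 6 ('e'): window [5,6] length 2
  Position 7 ('f'): window [5,7] length 3
  Position 8 ('e'): repeat (last at 6), move window start to 7
  Position 8 ('e'): window [7,8] length 2
  Position 9 ('e'): repeat (last at 8), move window start to 9
  Position 9 ('e'): window [9,9] length 1
  Position 10 ('f'): window [9,10] length 2
  Position 11 ('a'): window [9,11] length 3
Longest substring with no repeats: "dfea" with length 4

4


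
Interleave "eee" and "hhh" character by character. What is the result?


Interleaving "eee" and "hhh":
  Position 0: 'e' from first, 'h' from second => "eh"
  Position 1: 'e' from first, 'h' from second => "eh"
  Position 2: 'e' from first, 'h' from second => "eh"
Result: eheheh

eheheh


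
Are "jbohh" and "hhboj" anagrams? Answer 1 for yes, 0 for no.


Strings: "jbohh", "hhboj"
Sorted first:  bhhjo
Sorted second: bhhjo
Sorted forms match => anagrams

1


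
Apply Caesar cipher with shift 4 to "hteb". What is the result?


Caesar cipher: shift "hteb" by 4
  'h' (pos 7) + 4 = pos 11 = 'l'
  't' (pos 19) + 4 = pos 23 = 'x'
  'e' (pos 4) + 4 = pos 8 = 'i'
  'b' (pos 1) + 4 = pos 5 = 'f'
Result: lxif

lxif


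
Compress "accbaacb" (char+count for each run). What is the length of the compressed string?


Input: accbaacb
Runs:
  'a' x 1 => "a1"
  'c' x 2 => "c2"
  'b' x 1 => "b1"
  'a' x 2 => "a2"
  'c' x 1 => "c1"
  'b' x 1 => "b1"
Compressed: "a1c2b1a2c1b1"
Compressed length: 12

12


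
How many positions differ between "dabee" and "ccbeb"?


Comparing "dabee" and "ccbeb" position by position:
  Position 0: 'd' vs 'c' => DIFFER
  Position 1: 'a' vs 'c' => DIFFER
  Position 2: 'b' vs 'b' => same
  Position 3: 'e' vs 'e' => same
  Position 4: 'e' vs 'b' => DIFFER
Positions that differ: 3

3


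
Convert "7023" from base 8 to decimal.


Input: "7023" in base 8
Positional expansion:
  Digit '7' (value 7) x 8^3 = 3584
  Digit '0' (value 0) x 8^2 = 0
  Digit '2' (value 2) x 8^1 = 16
  Digit '3' (value 3) x 8^0 = 3
Sum = 3603

3603


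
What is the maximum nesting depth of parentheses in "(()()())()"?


Input: "(()()())()"
Tracking depth:
  Position 0 '(': depth becomes 1
  Position 1 '(': depth becomes 2
  Position 2 ')': depth becomes 1
  Position 3 '(': depth becomes 2
  Position 4 ')': depth becomes 1
  Position 5 '(': depth becomes 2
  Position 6 ')': depth becomes 1
  Position 7 ')': depth becomes 0
  Position 8 '(': depth becomes 1
  Position 9 ')': depth becomes 0
Maximum depth reached: 2

2


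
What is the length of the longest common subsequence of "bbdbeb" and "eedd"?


LCS of "bbdbeb" and "eedd"
DP table:
           e    e    d    d
      0    0    0    0    0
  b   0    0    0    0    0
  b   0    0    0    0    0
  d   0    0    0    1    1
  b   0    0    0    1    1
  e   0    1    1    1    1
  b   0    1    1    1    1
LCS length = dp[6][4] = 1

1


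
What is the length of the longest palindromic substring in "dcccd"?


Input: "dcccd"
Checking substrings for palindromes:
  [0:5] "dcccd" (len 5) => palindrome
  [1:4] "ccc" (len 3) => palindrome
  [1:3] "cc" (len 2) => palindrome
  [2:4] "cc" (len 2) => palindrome
Longest palindromic substring: "dcccd" with length 5

5


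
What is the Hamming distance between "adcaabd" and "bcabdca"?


Comparing "adcaabd" and "bcabdca" position by position:
  Position 0: 'a' vs 'b' => differ
  Position 1: 'd' vs 'c' => differ
  Position 2: 'c' vs 'a' => differ
  Position 3: 'a' vs 'b' => differ
  Position 4: 'a' vs 'd' => differ
  Position 5: 'b' vs 'c' => differ
  Position 6: 'd' vs 'a' => differ
Total differences (Hamming distance): 7

7


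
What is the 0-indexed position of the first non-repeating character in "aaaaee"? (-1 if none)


Input: aaaaee
Character frequencies:
  'a': 4
  'e': 2
Scanning left to right for freq == 1:
  Position 0 ('a'): freq=4, skip
  Position 1 ('a'): freq=4, skip
  Position 2 ('a'): freq=4, skip
  Position 3 ('a'): freq=4, skip
  Position 4 ('e'): freq=2, skip
  Position 5 ('e'): freq=2, skip
  No unique character found => answer = -1

-1


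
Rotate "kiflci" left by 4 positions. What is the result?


Input: "kiflci", rotate left by 4
First 4 characters: "kifl"
Remaining characters: "ci"
Concatenate remaining + first: "ci" + "kifl" = "cikifl"

cikifl


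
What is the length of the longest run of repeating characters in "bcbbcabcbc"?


Input: "bcbbcabcbc"
Scanning for longest run:
  Position 1 ('c'): new char, reset run to 1
  Position 2 ('b'): new char, reset run to 1
  Position 3 ('b'): continues run of 'b', length=2
  Position 4 ('c'): new char, reset run to 1
  Position 5 ('a'): new char, reset run to 1
  Position 6 ('b'): new char, reset run to 1
  Position 7 ('c'): new char, reset run to 1
  Position 8 ('b'): new char, reset run to 1
  Position 9 ('c'): new char, reset run to 1
Longest run: 'b' with length 2

2


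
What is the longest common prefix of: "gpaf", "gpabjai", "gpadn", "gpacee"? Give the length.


Words: gpaf, gpabjai, gpadn, gpacee
  Position 0: all 'g' => match
  Position 1: all 'p' => match
  Position 2: all 'a' => match
  Position 3: ('f', 'b', 'd', 'c') => mismatch, stop
LCP = "gpa" (length 3)

3


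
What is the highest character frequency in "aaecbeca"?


Input: aaecbeca
Character counts:
  'a': 3
  'b': 1
  'c': 2
  'e': 2
Maximum frequency: 3

3


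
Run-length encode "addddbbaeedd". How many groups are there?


Input: addddbbaeedd
Scanning for consecutive runs:
  Group 1: 'a' x 1 (positions 0-0)
  Group 2: 'd' x 4 (positions 1-4)
  Group 3: 'b' x 2 (positions 5-6)
  Group 4: 'a' x 1 (positions 7-7)
  Group 5: 'e' x 2 (positions 8-9)
  Group 6: 'd' x 2 (positions 10-11)
Total groups: 6

6


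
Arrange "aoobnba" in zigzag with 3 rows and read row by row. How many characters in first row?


Zigzag "aoobnba" into 3 rows:
Placing characters:
  'a' => row 0
  'o' => row 1
  'o' => row 2
  'b' => row 1
  'n' => row 0
  'b' => row 1
  'a' => row 2
Rows:
  Row 0: "an"
  Row 1: "obb"
  Row 2: "oa"
First row length: 2

2


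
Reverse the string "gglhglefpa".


Input: gglhglefpa
Reading characters right to left:
  Position 9: 'a'
  Position 8: 'p'
  Position 7: 'f'
  Position 6: 'e'
  Position 5: 'l'
  Position 4: 'g'
  Position 3: 'h'
  Position 2: 'l'
  Position 1: 'g'
  Position 0: 'g'
Reversed: apfelghlgg

apfelghlgg


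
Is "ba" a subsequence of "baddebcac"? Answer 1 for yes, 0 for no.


Check if "ba" is a subsequence of "baddebcac"
Greedy scan:
  Position 0 ('b'): matches sub[0] = 'b'
  Position 1 ('a'): matches sub[1] = 'a'
  Position 2 ('d'): no match needed
  Position 3 ('d'): no match needed
  Position 4 ('e'): no match needed
  Position 5 ('b'): no match needed
  Position 6 ('c'): no match needed
  Position 7 ('a'): no match needed
  Position 8 ('c'): no match needed
All 2 characters matched => is a subsequence

1


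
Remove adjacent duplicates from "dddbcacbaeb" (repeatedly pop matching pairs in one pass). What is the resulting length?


Input: dddbcacbaeb
Stack-based adjacent duplicate removal:
  Read 'd': push. Stack: d
  Read 'd': matches stack top 'd' => pop. Stack: (empty)
  Read 'd': push. Stack: d
  Read 'b': push. Stack: db
  Read 'c': push. Stack: dbc
  Read 'a': push. Stack: dbca
  Read 'c': push. Stack: dbcac
  Read 'b': push. Stack: dbcacb
  Read 'a': push. Stack: dbcacba
  Read 'e': push. Stack: dbcacbae
  Read 'b': push. Stack: dbcacbaeb
Final stack: "dbcacbaeb" (length 9)

9


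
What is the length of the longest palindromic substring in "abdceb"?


Input: "abdceb"
Checking substrings for palindromes:
  No multi-char palindromic substrings found
Longest palindromic substring: "a" with length 1

1


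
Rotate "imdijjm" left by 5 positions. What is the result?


Input: "imdijjm", rotate left by 5
First 5 characters: "imdij"
Remaining characters: "jm"
Concatenate remaining + first: "jm" + "imdij" = "jmimdij"

jmimdij


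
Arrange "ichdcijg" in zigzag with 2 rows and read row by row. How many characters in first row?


Zigzag "ichdcijg" into 2 rows:
Placing characters:
  'i' => row 0
  'c' => row 1
  'h' => row 0
  'd' => row 1
  'c' => row 0
  'i' => row 1
  'j' => row 0
  'g' => row 1
Rows:
  Row 0: "ihcj"
  Row 1: "cdig"
First row length: 4

4
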